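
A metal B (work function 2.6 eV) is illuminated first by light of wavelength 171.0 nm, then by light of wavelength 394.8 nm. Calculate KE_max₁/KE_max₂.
8.6052

Using Einstein's equation: KE_max = hc/λ - φ

For λ₁ = 171.0 nm:
E₁ = hc/λ₁ = 7.2505 eV
KE₁ = E₁ - φ = 7.2505 - 2.6 = 4.6505 eV

For λ₂ = 394.8 nm:
E₂ = hc/λ₂ = 3.1404 eV
KE₂ = E₂ - φ = 3.1404 - 2.6 = 0.5404 eV

Ratio: KE₁/KE₂ = 4.6505/0.5404 = 8.6052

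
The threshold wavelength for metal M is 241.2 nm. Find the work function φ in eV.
5.14 eV

At the threshold wavelength, photon energy equals work function:
φ = hc/λ₀

Calculating:
φ = (6.626×10⁻³⁴ J·s)(3×10⁸ m/s) / (241.2×10⁻⁹ m)
φ = 5.14 eV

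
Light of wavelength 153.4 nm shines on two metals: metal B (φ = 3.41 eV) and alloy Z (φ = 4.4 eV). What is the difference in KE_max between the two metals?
0.9900 eV

Using KE_max = hc/λ - φ for each metal:

Photon energy: E = hc/λ = 8.0824 eV

For metal B (φ₁ = 3.41 eV):
KE₁ = E - φ₁ = 8.0824 - 3.41 = 4.6724 eV

For alloy Z (φ₂ = 4.4 eV):
KE₂ = E - φ₂ = 8.0824 - 4.4 = 3.6824 eV

Difference:
ΔKE = KE₁ - KE₂ = 4.6724 - 3.6824 = 0.9900 eV

Note: The difference equals the difference in work functions: 4.4 - 3.41 = 0.99 eV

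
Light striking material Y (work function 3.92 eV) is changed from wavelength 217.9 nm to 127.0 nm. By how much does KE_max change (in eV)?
4.0726 eV

Using Einstein's equation: KE_max = hc/λ - φ

For λ₁ = 217.9 nm:
KE₁ = hc/λ₁ - φ = 5.6900 - 3.92 = 1.7700 eV

For λ₂ = 127.0 nm:
KE₂ = hc/λ₂ - φ = 9.7625 - 3.92 = 5.8425 eV

Change in KE:
ΔKE = KE₂ - KE₁ = 5.8425 - 1.7700 = 4.0726 eV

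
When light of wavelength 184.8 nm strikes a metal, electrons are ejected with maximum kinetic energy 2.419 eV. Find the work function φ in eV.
4.29 eV

From Einstein's photoelectric equation: KE_max = hf - φ = hc/λ - φ

Rearranging for φ:
φ = hc/λ - KE_max

Calculate photon energy:
E_photon = hc/λ = 6.7091 eV

Therefore:
φ = 6.7091 - 2.419 = 4.29 eV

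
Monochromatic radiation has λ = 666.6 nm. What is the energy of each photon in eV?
1.8599 eV

Using E = hf = hc/λ:

E = hc/λ = (6.626×10⁻³⁴ J·s)(3×10⁸ m/s) / (666.6×10⁻⁹ m)
E = 1.8599 eV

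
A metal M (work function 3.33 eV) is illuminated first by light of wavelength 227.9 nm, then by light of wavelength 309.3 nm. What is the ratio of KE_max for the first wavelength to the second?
3.1100

Using Einstein's equation: KE_max = hc/λ - φ

For λ₁ = 227.9 nm:
E₁ = hc/λ₁ = 5.4403 eV
KE₁ = E₁ - φ = 5.4403 - 3.33 = 2.1103 eV

For λ₂ = 309.3 nm:
E₂ = hc/λ₂ = 4.0085 eV
KE₂ = E₂ - φ = 4.0085 - 3.33 = 0.6785 eV

Ratio: KE₁/KE₂ = 2.1103/0.6785 = 3.1100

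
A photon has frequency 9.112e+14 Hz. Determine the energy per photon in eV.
3.7684 eV

Using E = hf:

E = hf = (6.626×10⁻³⁴ J·s)(9.112e+14 Hz)
E = 3.7684 eV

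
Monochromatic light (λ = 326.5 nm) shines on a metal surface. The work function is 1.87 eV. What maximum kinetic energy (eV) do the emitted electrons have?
1.9274 eV

Using Einstein's photoelectric equation: KE_max = hf - φ = hc/λ - φ

First, calculate the photon energy:
E_photon = hc/λ = (6.626×10⁻³⁴ J·s)(3×10⁸ m/s) / (326.5×10⁻⁹ m)
E_photon = 3.7974 eV

Then, the maximum kinetic energy:
KE_max = E_photon - φ = 3.7974 eV - 1.87 eV = 1.9274 eV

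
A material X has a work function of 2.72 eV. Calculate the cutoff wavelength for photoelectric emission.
455.82 nm

The threshold wavelength is when the photon energy equals the work function:
hc/λ₀ = φ

Solving for λ₀:
λ₀ = hc/φ = (6.626×10⁻³⁴ J·s)(3×10⁸ m/s) / (2.72 eV × 1.602×10⁻¹⁹ J/eV)
λ₀ = 455.82 nm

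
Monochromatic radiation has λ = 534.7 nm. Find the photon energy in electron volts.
2.3188 eV

Using E = hf = hc/λ:

E = hc/λ = (6.626×10⁻³⁴ J·s)(3×10⁸ m/s) / (534.7×10⁻⁹ m)
E = 2.3188 eV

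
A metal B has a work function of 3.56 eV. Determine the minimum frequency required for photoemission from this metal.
8.6080e+14 Hz

The threshold frequency is when the photon energy equals the work function:
hf₀ = φ

Solving for f₀:
f₀ = φ/h = (3.56 eV × 1.602×10⁻¹⁹ J/eV) / (6.626×10⁻³⁴ J·s)
f₀ = 8.6080e+14 Hz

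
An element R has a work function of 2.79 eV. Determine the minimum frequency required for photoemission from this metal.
6.7462e+14 Hz

The threshold frequency is when the photon energy equals the work function:
hf₀ = φ

Solving for f₀:
f₀ = φ/h = (2.79 eV × 1.602×10⁻¹⁹ J/eV) / (6.626×10⁻³⁴ J·s)
f₀ = 6.7462e+14 Hz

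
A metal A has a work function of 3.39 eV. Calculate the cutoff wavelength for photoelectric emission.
365.74 nm

The threshold wavelength is when the photon energy equals the work function:
hc/λ₀ = φ

Solving for λ₀:
λ₀ = hc/φ = (6.626×10⁻³⁴ J·s)(3×10⁸ m/s) / (3.39 eV × 1.602×10⁻¹⁹ J/eV)
λ₀ = 365.74 nm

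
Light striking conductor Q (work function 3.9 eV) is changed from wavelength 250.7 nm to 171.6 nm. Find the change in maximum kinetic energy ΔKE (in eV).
2.2797 eV

Using Einstein's equation: KE_max = hc/λ - φ

For λ₁ = 250.7 nm:
KE₁ = hc/λ₁ - φ = 4.9455 - 3.9 = 1.0455 eV

For λ₂ = 171.6 nm:
KE₂ = hc/λ₂ - φ = 7.2252 - 3.9 = 3.3252 eV

Change in KE:
ΔKE = KE₂ - KE₁ = 3.3252 - 1.0455 = 2.2797 eV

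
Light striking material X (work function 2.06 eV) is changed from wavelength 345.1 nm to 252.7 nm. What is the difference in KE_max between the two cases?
1.3137 eV

Using Einstein's equation: KE_max = hc/λ - φ

For λ₁ = 345.1 nm:
KE₁ = hc/λ₁ - φ = 3.5927 - 2.06 = 1.5327 eV

For λ₂ = 252.7 nm:
KE₂ = hc/λ₂ - φ = 4.9064 - 2.06 = 2.8464 eV

Change in KE:
ΔKE = KE₂ - KE₁ = 2.8464 - 1.5327 = 1.3137 eV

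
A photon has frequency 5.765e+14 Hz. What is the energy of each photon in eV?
2.3842 eV

Using E = hf:

E = hf = (6.626×10⁻³⁴ J·s)(5.765e+14 Hz)
E = 2.3842 eV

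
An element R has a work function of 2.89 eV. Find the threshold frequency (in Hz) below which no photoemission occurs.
6.9880e+14 Hz

The threshold frequency is when the photon energy equals the work function:
hf₀ = φ

Solving for f₀:
f₀ = φ/h = (2.89 eV × 1.602×10⁻¹⁹ J/eV) / (6.626×10⁻³⁴ J·s)
f₀ = 6.9880e+14 Hz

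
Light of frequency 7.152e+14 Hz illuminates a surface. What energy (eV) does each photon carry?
2.9578 eV

Using E = hf:

E = hf = (6.626×10⁻³⁴ J·s)(7.152e+14 Hz)
E = 2.9578 eV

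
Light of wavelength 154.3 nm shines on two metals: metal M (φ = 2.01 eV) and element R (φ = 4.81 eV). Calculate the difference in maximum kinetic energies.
2.8000 eV

Using KE_max = hc/λ - φ for each metal:

Photon energy: E = hc/λ = 8.0353 eV

For metal M (φ₁ = 2.01 eV):
KE₁ = E - φ₁ = 8.0353 - 2.01 = 6.0253 eV

For element R (φ₂ = 4.81 eV):
KE₂ = E - φ₂ = 8.0353 - 4.81 = 3.2253 eV

Difference:
ΔKE = KE₁ - KE₂ = 6.0253 - 3.2253 = 2.8000 eV

Note: The difference equals the difference in work functions: 4.81 - 2.01 = 2.80 eV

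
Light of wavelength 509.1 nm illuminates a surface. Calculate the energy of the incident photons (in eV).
2.4354 eV

Using E = hf = hc/λ:

E = hc/λ = (6.626×10⁻³⁴ J·s)(3×10⁸ m/s) / (509.1×10⁻⁹ m)
E = 2.4354 eV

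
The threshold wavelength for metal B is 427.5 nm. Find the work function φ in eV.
2.90 eV

At the threshold wavelength, photon energy equals work function:
φ = hc/λ₀

Calculating:
φ = (6.626×10⁻³⁴ J·s)(3×10⁸ m/s) / (427.5×10⁻⁹ m)
φ = 2.90 eV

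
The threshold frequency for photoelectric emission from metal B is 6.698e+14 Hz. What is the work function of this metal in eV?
2.77 eV

At the threshold frequency, photon energy equals work function:
φ = hf₀

Calculating:
φ = (6.626×10⁻³⁴ J·s)(6.698e+14 Hz)
φ = 2.77 eV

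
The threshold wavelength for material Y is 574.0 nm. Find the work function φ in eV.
2.16 eV

At the threshold wavelength, photon energy equals work function:
φ = hc/λ₀

Calculating:
φ = (6.626×10⁻³⁴ J·s)(3×10⁸ m/s) / (574.0×10⁻⁹ m)
φ = 2.16 eV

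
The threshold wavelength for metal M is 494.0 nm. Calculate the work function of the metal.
2.51 eV

At the threshold wavelength, photon energy equals work function:
φ = hc/λ₀

Calculating:
φ = (6.626×10⁻³⁴ J·s)(3×10⁸ m/s) / (494.0×10⁻⁹ m)
φ = 2.51 eV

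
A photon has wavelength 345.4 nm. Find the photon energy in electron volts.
3.5896 eV

Using E = hf = hc/λ:

E = hc/λ = (6.626×10⁻³⁴ J·s)(3×10⁸ m/s) / (345.4×10⁻⁹ m)
E = 3.5896 eV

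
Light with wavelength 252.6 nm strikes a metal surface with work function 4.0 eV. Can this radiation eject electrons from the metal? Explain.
Yes

For photoemission, the photon energy must exceed the work function.

Photon energy: E = hc/λ = 4.9083 eV
Work function: φ = 4.0 eV

Since E_photon (4.9083 eV) > φ (4.0 eV), photoemission WILL occur.
The threshold wavelength is λ₀ = hc/φ = 310.0 nm.
Since 252.6 nm < 310.0 nm, the light has sufficient energy.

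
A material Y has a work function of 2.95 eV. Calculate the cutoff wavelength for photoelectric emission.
420.29 nm

The threshold wavelength is when the photon energy equals the work function:
hc/λ₀ = φ

Solving for λ₀:
λ₀ = hc/φ = (6.626×10⁻³⁴ J·s)(3×10⁸ m/s) / (2.95 eV × 1.602×10⁻¹⁹ J/eV)
λ₀ = 420.29 nm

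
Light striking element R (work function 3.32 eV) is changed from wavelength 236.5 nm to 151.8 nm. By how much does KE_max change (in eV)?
2.9251 eV

Using Einstein's equation: KE_max = hc/λ - φ

For λ₁ = 236.5 nm:
KE₁ = hc/λ₁ - φ = 5.2425 - 3.32 = 1.9225 eV

For λ₂ = 151.8 nm:
KE₂ = hc/λ₂ - φ = 8.1676 - 3.32 = 4.8476 eV

Change in KE:
ΔKE = KE₂ - KE₁ = 4.8476 - 1.9225 = 2.9251 eV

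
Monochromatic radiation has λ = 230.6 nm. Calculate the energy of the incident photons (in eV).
5.3766 eV

Using E = hf = hc/λ:

E = hc/λ = (6.626×10⁻³⁴ J·s)(3×10⁸ m/s) / (230.6×10⁻⁹ m)
E = 5.3766 eV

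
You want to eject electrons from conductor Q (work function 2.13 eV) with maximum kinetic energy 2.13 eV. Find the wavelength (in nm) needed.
291.04 nm

From Einstein's equation: KE_max = hc/λ - φ

Rearranging for λ:
hc/λ = KE_max + φ
λ = hc/(KE_max + φ)

Required photon energy:
E_photon = KE_max + φ = 2.13 + 2.13 = 4.26 eV

Required wavelength:
λ = hc/E_photon = (6.626×10⁻³⁴)(3×10⁸) / (4.26 × 1.602×10⁻¹⁹)
λ = 291.04 nm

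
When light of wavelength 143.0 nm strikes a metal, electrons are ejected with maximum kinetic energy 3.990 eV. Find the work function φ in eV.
4.68 eV

From Einstein's photoelectric equation: KE_max = hf - φ = hc/λ - φ

Rearranging for φ:
φ = hc/λ - KE_max

Calculate photon energy:
E_photon = hc/λ = 8.6702 eV

Therefore:
φ = 8.6702 - 3.990 = 4.68 eV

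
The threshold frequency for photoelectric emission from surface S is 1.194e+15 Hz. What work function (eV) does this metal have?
4.94 eV

At the threshold frequency, photon energy equals work function:
φ = hf₀

Calculating:
φ = (6.626×10⁻³⁴ J·s)(1.194e+15 Hz)
φ = 4.94 eV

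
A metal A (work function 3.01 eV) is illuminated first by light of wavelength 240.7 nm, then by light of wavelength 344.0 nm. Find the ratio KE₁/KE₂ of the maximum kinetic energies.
3.6032

Using Einstein's equation: KE_max = hc/λ - φ

For λ₁ = 240.7 nm:
E₁ = hc/λ₁ = 5.1510 eV
KE₁ = E₁ - φ = 5.1510 - 3.01 = 2.1410 eV

For λ₂ = 344.0 nm:
E₂ = hc/λ₂ = 3.6042 eV
KE₂ = E₂ - φ = 3.6042 - 3.01 = 0.5942 eV

Ratio: KE₁/KE₂ = 2.1410/0.5942 = 3.6032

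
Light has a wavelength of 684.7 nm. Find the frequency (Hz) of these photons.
4.3784e+14 Hz

Using the wave equation: c = fλ

Solving for frequency:
f = c/λ = (3×10⁸ m/s) / (684.7×10⁻⁹ m)
f = 4.3784e+14 Hz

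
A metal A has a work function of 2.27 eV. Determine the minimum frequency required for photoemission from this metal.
5.4888e+14 Hz

The threshold frequency is when the photon energy equals the work function:
hf₀ = φ

Solving for f₀:
f₀ = φ/h = (2.27 eV × 1.602×10⁻¹⁹ J/eV) / (6.626×10⁻³⁴ J·s)
f₀ = 5.4888e+14 Hz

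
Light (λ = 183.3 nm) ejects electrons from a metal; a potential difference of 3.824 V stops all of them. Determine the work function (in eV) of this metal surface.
2.94 eV

The stopping potential gives the maximum kinetic energy: KE_max = eV_s = 3.824 eV

From Einstein's photoelectric equation: KE_max = hc/λ - φ
Rearranging: φ = hc/λ - KE_max

Calculate photon energy:
E_photon = hc/λ = (6.626×10⁻³⁴ J·s)(3×10⁸ m/s) / (183.3×10⁻⁹ m) = 6.7640 eV

Therefore:
φ = 6.7640 - 3.824 = 2.94 eV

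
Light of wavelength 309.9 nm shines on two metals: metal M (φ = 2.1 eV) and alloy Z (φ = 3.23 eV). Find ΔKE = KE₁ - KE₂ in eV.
1.1300 eV

Using KE_max = hc/λ - φ for each metal:

Photon energy: E = hc/λ = 4.0008 eV

For metal M (φ₁ = 2.1 eV):
KE₁ = E - φ₁ = 4.0008 - 2.1 = 1.9008 eV

For alloy Z (φ₂ = 3.23 eV):
KE₂ = E - φ₂ = 4.0008 - 3.23 = 0.7708 eV

Difference:
ΔKE = KE₁ - KE₂ = 1.9008 - 0.7708 = 1.1300 eV

Note: The difference equals the difference in work functions: 3.23 - 2.1 = 1.13 eV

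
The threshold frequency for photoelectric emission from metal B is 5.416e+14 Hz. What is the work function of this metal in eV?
2.24 eV

At the threshold frequency, photon energy equals work function:
φ = hf₀

Calculating:
φ = (6.626×10⁻³⁴ J·s)(5.416e+14 Hz)
φ = 2.24 eV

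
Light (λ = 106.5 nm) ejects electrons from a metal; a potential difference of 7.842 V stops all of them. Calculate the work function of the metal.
3.80 eV

The stopping potential gives the maximum kinetic energy: KE_max = eV_s = 7.842 eV

From Einstein's photoelectric equation: KE_max = hc/λ - φ
Rearranging: φ = hc/λ - KE_max

Calculate photon energy:
E_photon = hc/λ = (6.626×10⁻³⁴ J·s)(3×10⁸ m/s) / (106.5×10⁻⁹ m) = 11.6417 eV

Therefore:
φ = 11.6417 - 7.842 = 3.80 eV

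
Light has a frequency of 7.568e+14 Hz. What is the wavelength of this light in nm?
396.13 nm

Using the wave equation: c = fλ

Solving for wavelength:
λ = c/f = (3×10⁸ m/s) / (7.568e+14 Hz)
λ = 396.13 nm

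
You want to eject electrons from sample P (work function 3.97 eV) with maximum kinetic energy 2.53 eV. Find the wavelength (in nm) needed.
190.74 nm

From Einstein's equation: KE_max = hc/λ - φ

Rearranging for λ:
hc/λ = KE_max + φ
λ = hc/(KE_max + φ)

Required photon energy:
E_photon = KE_max + φ = 2.53 + 3.97 = 6.50 eV

Required wavelength:
λ = hc/E_photon = (6.626×10⁻³⁴)(3×10⁸) / (6.50 × 1.602×10⁻¹⁹)
λ = 190.74 nm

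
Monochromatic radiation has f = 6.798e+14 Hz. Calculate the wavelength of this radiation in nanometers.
441.00 nm

Using the wave equation: c = fλ

Solving for wavelength:
λ = c/f = (3×10⁸ m/s) / (6.798e+14 Hz)
λ = 441.00 nm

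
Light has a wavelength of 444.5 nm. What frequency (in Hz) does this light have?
6.7445e+14 Hz

Using the wave equation: c = fλ

Solving for frequency:
f = c/λ = (3×10⁸ m/s) / (444.5×10⁻⁹ m)
f = 6.7445e+14 Hz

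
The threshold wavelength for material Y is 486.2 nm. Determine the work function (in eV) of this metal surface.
2.55 eV

At the threshold wavelength, photon energy equals work function:
φ = hc/λ₀

Calculating:
φ = (6.626×10⁻³⁴ J·s)(3×10⁸ m/s) / (486.2×10⁻⁹ m)
φ = 2.55 eV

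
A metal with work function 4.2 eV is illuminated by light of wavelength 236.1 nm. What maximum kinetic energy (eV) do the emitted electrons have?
1.0513 eV

Using Einstein's photoelectric equation: KE_max = hf - φ = hc/λ - φ

First, calculate the photon energy:
E_photon = hc/λ = (6.626×10⁻³⁴ J·s)(3×10⁸ m/s) / (236.1×10⁻⁹ m)
E_photon = 5.2513 eV

Then, the maximum kinetic energy:
KE_max = E_photon - φ = 5.2513 eV - 4.2 eV = 1.0513 eV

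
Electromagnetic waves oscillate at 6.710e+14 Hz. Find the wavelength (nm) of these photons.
446.78 nm

Using the wave equation: c = fλ

Solving for wavelength:
λ = c/f = (3×10⁸ m/s) / (6.710e+14 Hz)
λ = 446.78 nm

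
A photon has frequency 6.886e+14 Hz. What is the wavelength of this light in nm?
435.37 nm

Using the wave equation: c = fλ

Solving for wavelength:
λ = c/f = (3×10⁸ m/s) / (6.886e+14 Hz)
λ = 435.37 nm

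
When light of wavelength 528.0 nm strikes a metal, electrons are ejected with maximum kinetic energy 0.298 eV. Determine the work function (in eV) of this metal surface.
2.05 eV

From Einstein's photoelectric equation: KE_max = hf - φ = hc/λ - φ

Rearranging for φ:
φ = hc/λ - KE_max

Calculate photon energy:
E_photon = hc/λ = 2.3482 eV

Therefore:
φ = 2.3482 - 0.298 = 2.05 eV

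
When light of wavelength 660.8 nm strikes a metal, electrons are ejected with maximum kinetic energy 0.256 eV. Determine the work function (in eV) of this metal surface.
1.62 eV

From Einstein's photoelectric equation: KE_max = hf - φ = hc/λ - φ

Rearranging for φ:
φ = hc/λ - KE_max

Calculate photon energy:
E_photon = hc/λ = 1.8763 eV

Therefore:
φ = 1.8763 - 0.256 = 1.62 eV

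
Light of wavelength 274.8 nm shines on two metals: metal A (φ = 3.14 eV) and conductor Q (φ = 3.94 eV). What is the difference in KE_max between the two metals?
0.8000 eV

Using KE_max = hc/λ - φ for each metal:

Photon energy: E = hc/λ = 4.5118 eV

For metal A (φ₁ = 3.14 eV):
KE₁ = E - φ₁ = 4.5118 - 3.14 = 1.3718 eV

For conductor Q (φ₂ = 3.94 eV):
KE₂ = E - φ₂ = 4.5118 - 3.94 = 0.5718 eV

Difference:
ΔKE = KE₁ - KE₂ = 1.3718 - 0.5718 = 0.8000 eV

Note: The difference equals the difference in work functions: 3.94 - 3.14 = 0.80 eV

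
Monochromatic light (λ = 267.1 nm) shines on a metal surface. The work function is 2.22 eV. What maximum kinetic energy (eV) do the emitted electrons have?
2.4219 eV

Using Einstein's photoelectric equation: KE_max = hf - φ = hc/λ - φ

First, calculate the photon energy:
E_photon = hc/λ = (6.626×10⁻³⁴ J·s)(3×10⁸ m/s) / (267.1×10⁻⁹ m)
E_photon = 4.6419 eV

Then, the maximum kinetic energy:
KE_max = E_photon - φ = 4.6419 eV - 2.22 eV = 2.4219 eV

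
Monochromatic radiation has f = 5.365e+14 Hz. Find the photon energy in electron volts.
2.2188 eV

Using E = hf:

E = hf = (6.626×10⁻³⁴ J·s)(5.365e+14 Hz)
E = 2.2188 eV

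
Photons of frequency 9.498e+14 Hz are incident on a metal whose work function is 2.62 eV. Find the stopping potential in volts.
1.3081 V

The stopping potential V_s satisfies: eV_s = KE_max

First, find KE_max using Einstein's equation:
E_photon = hf = (6.626×10⁻³⁴ J·s)(9.498e+14 Hz) = 3.9281 eV
KE_max = E_photon - φ = 3.9281 - 2.62 = 1.3081 eV

Since eV_s = KE_max:
V_s = KE_max/e = 1.3081 V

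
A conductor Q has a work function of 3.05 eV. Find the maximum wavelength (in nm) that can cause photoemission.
406.51 nm

The threshold wavelength is when the photon energy equals the work function:
hc/λ₀ = φ

Solving for λ₀:
λ₀ = hc/φ = (6.626×10⁻³⁴ J·s)(3×10⁸ m/s) / (3.05 eV × 1.602×10⁻¹⁹ J/eV)
λ₀ = 406.51 nm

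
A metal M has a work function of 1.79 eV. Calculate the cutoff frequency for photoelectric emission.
4.3282e+14 Hz

The threshold frequency is when the photon energy equals the work function:
hf₀ = φ

Solving for f₀:
f₀ = φ/h = (1.79 eV × 1.602×10⁻¹⁹ J/eV) / (6.626×10⁻³⁴ J·s)
f₀ = 4.3282e+14 Hz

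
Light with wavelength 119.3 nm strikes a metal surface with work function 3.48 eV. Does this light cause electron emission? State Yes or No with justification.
Yes

For photoemission, the photon energy must exceed the work function.

Photon energy: E = hc/λ = 10.3926 eV
Work function: φ = 3.48 eV

Since E_photon (10.3926 eV) > φ (3.48 eV), photoemission WILL occur.
The threshold wavelength is λ₀ = hc/φ = 356.3 nm.
Since 119.3 nm < 356.3 nm, the light has sufficient energy.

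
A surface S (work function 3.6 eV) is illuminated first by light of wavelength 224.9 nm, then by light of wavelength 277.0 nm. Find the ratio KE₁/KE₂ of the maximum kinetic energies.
2.1837

Using Einstein's equation: KE_max = hc/λ - φ

For λ₁ = 224.9 nm:
E₁ = hc/λ₁ = 5.5129 eV
KE₁ = E₁ - φ = 5.5129 - 3.6 = 1.9129 eV

For λ₂ = 277.0 nm:
E₂ = hc/λ₂ = 4.4760 eV
KE₂ = E₂ - φ = 4.4760 - 3.6 = 0.8760 eV

Ratio: KE₁/KE₂ = 1.9129/0.8760 = 2.1837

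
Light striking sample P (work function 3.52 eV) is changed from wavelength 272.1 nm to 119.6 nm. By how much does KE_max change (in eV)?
5.8100 eV

Using Einstein's equation: KE_max = hc/λ - φ

For λ₁ = 272.1 nm:
KE₁ = hc/λ₁ - φ = 4.5566 - 3.52 = 1.0366 eV

For λ₂ = 119.6 nm:
KE₂ = hc/λ₂ - φ = 10.3666 - 3.52 = 6.8466 eV

Change in KE:
ΔKE = KE₂ - KE₁ = 6.8466 - 1.0366 = 5.8100 eV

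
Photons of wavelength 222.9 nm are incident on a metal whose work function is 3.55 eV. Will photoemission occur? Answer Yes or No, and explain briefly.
Yes

For photoemission, the photon energy must exceed the work function.

Photon energy: E = hc/λ = 5.5623 eV
Work function: φ = 3.55 eV

Since E_photon (5.5623 eV) > φ (3.55 eV), photoemission WILL occur.
The threshold wavelength is λ₀ = hc/φ = 349.3 nm.
Since 222.9 nm < 349.3 nm, the light has sufficient energy.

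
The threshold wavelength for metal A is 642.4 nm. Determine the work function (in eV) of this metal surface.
1.93 eV

At the threshold wavelength, photon energy equals work function:
φ = hc/λ₀

Calculating:
φ = (6.626×10⁻³⁴ J·s)(3×10⁸ m/s) / (642.4×10⁻⁹ m)
φ = 1.93 eV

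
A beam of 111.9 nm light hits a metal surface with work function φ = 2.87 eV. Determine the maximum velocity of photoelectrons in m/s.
1.6994e+06 m/s

First, find the maximum kinetic energy:
E_photon = hc/λ = 11.0799 eV
KE_max = E_photon - φ = 11.0799 - 2.87 = 8.2099 eV

Convert to Joules: KE_max = 8.2099 × 1.602×10⁻¹⁹ J = 1.3154e-18 J

Then use KE = ½mv² to find velocity:
v = √(2·KE/m) = √(2 × 1.3154e-18 J / 9.109e-31 kg)
v = 1.6994e+06 m/s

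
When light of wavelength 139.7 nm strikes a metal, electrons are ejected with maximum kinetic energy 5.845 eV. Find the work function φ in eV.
3.03 eV

From Einstein's photoelectric equation: KE_max = hf - φ = hc/λ - φ

Rearranging for φ:
φ = hc/λ - KE_max

Calculate photon energy:
E_photon = hc/λ = 8.8750 eV

Therefore:
φ = 8.8750 - 5.845 = 3.03 eV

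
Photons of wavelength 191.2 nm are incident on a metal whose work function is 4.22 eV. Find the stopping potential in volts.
2.2645 V

The stopping potential V_s satisfies: eV_s = KE_max

First, find KE_max using Einstein's equation:
E_photon = hc/λ = 6.4845 eV
KE_max = E_photon - φ = 6.4845 - 4.22 = 2.2645 eV

Since eV_s = KE_max:
V_s = KE_max/e = 2.2645 V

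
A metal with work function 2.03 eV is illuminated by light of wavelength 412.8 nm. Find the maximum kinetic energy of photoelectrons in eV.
0.9735 eV

Using Einstein's photoelectric equation: KE_max = hf - φ = hc/λ - φ

First, calculate the photon energy:
E_photon = hc/λ = (6.626×10⁻³⁴ J·s)(3×10⁸ m/s) / (412.8×10⁻⁹ m)
E_photon = 3.0035 eV

Then, the maximum kinetic energy:
KE_max = E_photon - φ = 3.0035 eV - 2.03 eV = 0.9735 eV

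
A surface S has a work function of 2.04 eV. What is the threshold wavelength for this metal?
607.77 nm

The threshold wavelength is when the photon energy equals the work function:
hc/λ₀ = φ

Solving for λ₀:
λ₀ = hc/φ = (6.626×10⁻³⁴ J·s)(3×10⁸ m/s) / (2.04 eV × 1.602×10⁻¹⁹ J/eV)
λ₀ = 607.77 nm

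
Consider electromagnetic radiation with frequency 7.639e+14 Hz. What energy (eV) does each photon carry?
3.1592 eV

Using E = hf:

E = hf = (6.626×10⁻³⁴ J·s)(7.639e+14 Hz)
E = 3.1592 eV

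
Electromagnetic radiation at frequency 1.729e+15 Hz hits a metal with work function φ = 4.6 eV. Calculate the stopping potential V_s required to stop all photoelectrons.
2.5506 V

The stopping potential V_s satisfies: eV_s = KE_max

First, find KE_max using Einstein's equation:
E_photon = hf = (6.626×10⁻³⁴ J·s)(1.729e+15 Hz) = 7.1506 eV
KE_max = E_photon - φ = 7.1506 - 4.6 = 2.5506 eV

Since eV_s = KE_max:
V_s = KE_max/e = 2.5506 V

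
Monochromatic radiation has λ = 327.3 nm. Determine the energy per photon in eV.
3.7881 eV

Using E = hf = hc/λ:

E = hc/λ = (6.626×10⁻³⁴ J·s)(3×10⁸ m/s) / (327.3×10⁻⁹ m)
E = 3.7881 eV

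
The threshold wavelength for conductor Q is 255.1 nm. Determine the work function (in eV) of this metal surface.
4.86 eV

At the threshold wavelength, photon energy equals work function:
φ = hc/λ₀

Calculating:
φ = (6.626×10⁻³⁴ J·s)(3×10⁸ m/s) / (255.1×10⁻⁹ m)
φ = 4.86 eV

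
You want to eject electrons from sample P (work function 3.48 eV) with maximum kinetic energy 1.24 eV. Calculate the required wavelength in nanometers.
262.68 nm

From Einstein's equation: KE_max = hc/λ - φ

Rearranging for λ:
hc/λ = KE_max + φ
λ = hc/(KE_max + φ)

Required photon energy:
E_photon = KE_max + φ = 1.24 + 3.48 = 4.72 eV

Required wavelength:
λ = hc/E_photon = (6.626×10⁻³⁴)(3×10⁸) / (4.72 × 1.602×10⁻¹⁹)
λ = 262.68 nm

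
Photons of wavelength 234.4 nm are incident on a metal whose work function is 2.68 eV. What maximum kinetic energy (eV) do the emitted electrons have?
2.6094 eV

Using Einstein's photoelectric equation: KE_max = hf - φ = hc/λ - φ

First, calculate the photon energy:
E_photon = hc/λ = (6.626×10⁻³⁴ J·s)(3×10⁸ m/s) / (234.4×10⁻⁹ m)
E_photon = 5.2894 eV

Then, the maximum kinetic energy:
KE_max = E_photon - φ = 5.2894 eV - 2.68 eV = 2.6094 eV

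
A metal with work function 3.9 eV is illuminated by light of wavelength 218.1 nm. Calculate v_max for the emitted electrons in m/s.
7.9234e+05 m/s

First, find the maximum kinetic energy:
E_photon = hc/λ = 5.6847 eV
KE_max = E_photon - φ = 5.6847 - 3.9 = 1.7847 eV

Convert to Joules: KE_max = 1.7847 × 1.602×10⁻¹⁹ J = 2.8595e-19 J

Then use KE = ½mv² to find velocity:
v = √(2·KE/m) = √(2 × 2.8595e-19 J / 9.109e-31 kg)
v = 7.9234e+05 m/s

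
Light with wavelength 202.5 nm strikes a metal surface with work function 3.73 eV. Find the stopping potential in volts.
2.3927 V

The stopping potential V_s satisfies: eV_s = KE_max

First, find KE_max using Einstein's equation:
E_photon = hc/λ = 6.1227 eV
KE_max = E_photon - φ = 6.1227 - 3.73 = 2.3927 eV

Since eV_s = KE_max:
V_s = KE_max/e = 2.3927 V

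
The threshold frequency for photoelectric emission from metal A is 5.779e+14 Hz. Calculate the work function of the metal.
2.39 eV

At the threshold frequency, photon energy equals work function:
φ = hf₀

Calculating:
φ = (6.626×10⁻³⁴ J·s)(5.779e+14 Hz)
φ = 2.39 eV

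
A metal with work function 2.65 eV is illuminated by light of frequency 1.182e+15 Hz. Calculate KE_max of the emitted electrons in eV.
2.2384 eV

Using Einstein's photoelectric equation: KE_max = hf - φ

First, calculate the photon energy:
E_photon = hf = (6.626×10⁻³⁴ J·s)(1.182e+15 Hz)
E_photon = 4.8884 eV

Then, the maximum kinetic energy:
KE_max = E_photon - φ = 4.8884 eV - 2.65 eV = 2.2384 eV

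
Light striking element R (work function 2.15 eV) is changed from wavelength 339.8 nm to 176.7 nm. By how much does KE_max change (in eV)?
3.3679 eV

Using Einstein's equation: KE_max = hc/λ - φ

For λ₁ = 339.8 nm:
KE₁ = hc/λ₁ - φ = 3.6487 - 2.15 = 1.4987 eV

For λ₂ = 176.7 nm:
KE₂ = hc/λ₂ - φ = 7.0166 - 2.15 = 4.8666 eV

Change in KE:
ΔKE = KE₂ - KE₁ = 4.8666 - 1.4987 = 3.3679 eV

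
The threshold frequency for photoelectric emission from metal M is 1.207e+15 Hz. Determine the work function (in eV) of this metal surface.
4.99 eV

At the threshold frequency, photon energy equals work function:
φ = hf₀

Calculating:
φ = (6.626×10⁻³⁴ J·s)(1.207e+15 Hz)
φ = 4.99 eV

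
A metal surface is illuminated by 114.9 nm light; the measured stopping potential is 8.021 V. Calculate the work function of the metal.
2.77 eV

The stopping potential gives the maximum kinetic energy: KE_max = eV_s = 8.021 eV

From Einstein's photoelectric equation: KE_max = hc/λ - φ
Rearranging: φ = hc/λ - KE_max

Calculate photon energy:
E_photon = hc/λ = (6.626×10⁻³⁴ J·s)(3×10⁸ m/s) / (114.9×10⁻⁹ m) = 10.7906 eV

Therefore:
φ = 10.7906 - 8.021 = 2.77 eV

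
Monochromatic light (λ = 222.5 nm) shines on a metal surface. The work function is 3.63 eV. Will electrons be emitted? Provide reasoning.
Yes

For photoemission, the photon energy must exceed the work function.

Photon energy: E = hc/λ = 5.5723 eV
Work function: φ = 3.63 eV

Since E_photon (5.5723 eV) > φ (3.63 eV), photoemission WILL occur.
The threshold wavelength is λ₀ = hc/φ = 341.6 nm.
Since 222.5 nm < 341.6 nm, the light has sufficient energy.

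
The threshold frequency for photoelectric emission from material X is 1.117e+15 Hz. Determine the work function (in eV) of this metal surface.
4.62 eV

At the threshold frequency, photon energy equals work function:
φ = hf₀

Calculating:
φ = (6.626×10⁻³⁴ J·s)(1.117e+15 Hz)
φ = 4.62 eV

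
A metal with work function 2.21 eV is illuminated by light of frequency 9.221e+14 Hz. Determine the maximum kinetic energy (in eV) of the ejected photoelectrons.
1.6035 eV

Using Einstein's photoelectric equation: KE_max = hf - φ

First, calculate the photon energy:
E_photon = hf = (6.626×10⁻³⁴ J·s)(9.221e+14 Hz)
E_photon = 3.8135 eV

Then, the maximum kinetic energy:
KE_max = E_photon - φ = 3.8135 eV - 2.21 eV = 1.6035 eV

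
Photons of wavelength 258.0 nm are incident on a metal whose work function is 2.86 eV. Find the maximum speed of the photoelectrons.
8.2728e+05 m/s

First, find the maximum kinetic energy:
E_photon = hc/λ = 4.8056 eV
KE_max = E_photon - φ = 4.8056 - 2.86 = 1.9456 eV

Convert to Joules: KE_max = 1.9456 × 1.602×10⁻¹⁹ J = 3.1172e-19 J

Then use KE = ½mv² to find velocity:
v = √(2·KE/m) = √(2 × 3.1172e-19 J / 9.109e-31 kg)
v = 8.2728e+05 m/s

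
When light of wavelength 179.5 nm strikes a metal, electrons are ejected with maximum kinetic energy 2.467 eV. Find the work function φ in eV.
4.44 eV

From Einstein's photoelectric equation: KE_max = hf - φ = hc/λ - φ

Rearranging for φ:
φ = hc/λ - KE_max

Calculate photon energy:
E_photon = hc/λ = 6.9072 eV

Therefore:
φ = 6.9072 - 2.467 = 4.44 eV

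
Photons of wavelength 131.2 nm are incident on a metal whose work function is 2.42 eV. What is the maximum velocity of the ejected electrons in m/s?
1.5725e+06 m/s

First, find the maximum kinetic energy:
E_photon = hc/λ = 9.4500 eV
KE_max = E_photon - φ = 9.4500 - 2.42 = 7.0300 eV

Convert to Joules: KE_max = 7.0300 × 1.602×10⁻¹⁹ J = 1.1263e-18 J

Then use KE = ½mv² to find velocity:
v = √(2·KE/m) = √(2 × 1.1263e-18 J / 9.109e-31 kg)
v = 1.5725e+06 m/s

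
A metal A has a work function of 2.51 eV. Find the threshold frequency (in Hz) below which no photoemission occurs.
6.0692e+14 Hz

The threshold frequency is when the photon energy equals the work function:
hf₀ = φ

Solving for f₀:
f₀ = φ/h = (2.51 eV × 1.602×10⁻¹⁹ J/eV) / (6.626×10⁻³⁴ J·s)
f₀ = 6.0692e+14 Hz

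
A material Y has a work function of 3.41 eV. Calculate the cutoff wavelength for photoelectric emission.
363.59 nm

The threshold wavelength is when the photon energy equals the work function:
hc/λ₀ = φ

Solving for λ₀:
λ₀ = hc/φ = (6.626×10⁻³⁴ J·s)(3×10⁸ m/s) / (3.41 eV × 1.602×10⁻¹⁹ J/eV)
λ₀ = 363.59 nm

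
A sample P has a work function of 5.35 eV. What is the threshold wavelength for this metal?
231.75 nm

The threshold wavelength is when the photon energy equals the work function:
hc/λ₀ = φ

Solving for λ₀:
λ₀ = hc/φ = (6.626×10⁻³⁴ J·s)(3×10⁸ m/s) / (5.35 eV × 1.602×10⁻¹⁹ J/eV)
λ₀ = 231.75 nm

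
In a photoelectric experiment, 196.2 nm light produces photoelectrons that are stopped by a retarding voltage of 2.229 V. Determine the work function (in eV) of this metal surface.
4.09 eV

The stopping potential gives the maximum kinetic energy: KE_max = eV_s = 2.229 eV

From Einstein's photoelectric equation: KE_max = hc/λ - φ
Rearranging: φ = hc/λ - KE_max

Calculate photon energy:
E_photon = hc/λ = (6.626×10⁻³⁴ J·s)(3×10⁸ m/s) / (196.2×10⁻⁹ m) = 6.3193 eV

Therefore:
φ = 6.3193 - 2.229 = 4.09 eV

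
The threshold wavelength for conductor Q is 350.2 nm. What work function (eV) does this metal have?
3.54 eV

At the threshold wavelength, photon energy equals work function:
φ = hc/λ₀

Calculating:
φ = (6.626×10⁻³⁴ J·s)(3×10⁸ m/s) / (350.2×10⁻⁹ m)
φ = 3.54 eV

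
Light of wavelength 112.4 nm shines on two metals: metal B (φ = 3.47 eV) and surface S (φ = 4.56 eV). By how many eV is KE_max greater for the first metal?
1.0900 eV

Using KE_max = hc/λ - φ for each metal:

Photon energy: E = hc/λ = 11.0306 eV

For metal B (φ₁ = 3.47 eV):
KE₁ = E - φ₁ = 11.0306 - 3.47 = 7.5606 eV

For surface S (φ₂ = 4.56 eV):
KE₂ = E - φ₂ = 11.0306 - 4.56 = 6.4706 eV

Difference:
ΔKE = KE₁ - KE₂ = 7.5606 - 6.4706 = 1.0900 eV

Note: The difference equals the difference in work functions: 4.56 - 3.47 = 1.09 eV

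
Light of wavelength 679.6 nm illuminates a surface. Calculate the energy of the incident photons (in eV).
1.8244 eV

Using E = hf = hc/λ:

E = hc/λ = (6.626×10⁻³⁴ J·s)(3×10⁸ m/s) / (679.6×10⁻⁹ m)
E = 1.8244 eV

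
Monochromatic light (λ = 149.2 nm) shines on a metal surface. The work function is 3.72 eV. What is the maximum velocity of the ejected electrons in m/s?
1.2707e+06 m/s

First, find the maximum kinetic energy:
E_photon = hc/λ = 8.3099 eV
KE_max = E_photon - φ = 8.3099 - 3.72 = 4.5899 eV

Convert to Joules: KE_max = 4.5899 × 1.602×10⁻¹⁹ J = 7.3539e-19 J

Then use KE = ½mv² to find velocity:
v = √(2·KE/m) = √(2 × 7.3539e-19 J / 9.109e-31 kg)
v = 1.2707e+06 m/s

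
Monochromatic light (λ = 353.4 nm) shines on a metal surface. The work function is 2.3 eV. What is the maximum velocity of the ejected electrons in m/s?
6.5195e+05 m/s

First, find the maximum kinetic energy:
E_photon = hc/λ = 3.5083 eV
KE_max = E_photon - φ = 3.5083 - 2.3 = 1.2083 eV

Convert to Joules: KE_max = 1.2083 × 1.602×10⁻¹⁹ J = 1.9359e-19 J

Then use KE = ½mv² to find velocity:
v = √(2·KE/m) = √(2 × 1.9359e-19 J / 9.109e-31 kg)
v = 6.5195e+05 m/s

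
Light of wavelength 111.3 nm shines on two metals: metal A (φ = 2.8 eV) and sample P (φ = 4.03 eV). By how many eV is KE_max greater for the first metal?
1.2300 eV

Using KE_max = hc/λ - φ for each metal:

Photon energy: E = hc/λ = 11.1396 eV

For metal A (φ₁ = 2.8 eV):
KE₁ = E - φ₁ = 11.1396 - 2.8 = 8.3396 eV

For sample P (φ₂ = 4.03 eV):
KE₂ = E - φ₂ = 11.1396 - 4.03 = 7.1096 eV

Difference:
ΔKE = KE₁ - KE₂ = 8.3396 - 7.1096 = 1.2300 eV

Note: The difference equals the difference in work functions: 4.03 - 2.8 = 1.23 eV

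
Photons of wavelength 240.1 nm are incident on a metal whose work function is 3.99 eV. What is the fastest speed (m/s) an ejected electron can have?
6.4259e+05 m/s

First, find the maximum kinetic energy:
E_photon = hc/λ = 5.1639 eV
KE_max = E_photon - φ = 5.1639 - 3.99 = 1.1739 eV

Convert to Joules: KE_max = 1.1739 × 1.602×10⁻¹⁹ J = 1.8807e-19 J

Then use KE = ½mv² to find velocity:
v = √(2·KE/m) = √(2 × 1.8807e-19 J / 9.109e-31 kg)
v = 6.4259e+05 m/s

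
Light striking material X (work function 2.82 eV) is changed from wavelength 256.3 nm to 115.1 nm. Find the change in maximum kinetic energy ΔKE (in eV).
5.9344 eV

Using Einstein's equation: KE_max = hc/λ - φ

For λ₁ = 256.3 nm:
KE₁ = hc/λ₁ - φ = 4.8375 - 2.82 = 2.0175 eV

For λ₂ = 115.1 nm:
KE₂ = hc/λ₂ - φ = 10.7719 - 2.82 = 7.9519 eV

Change in KE:
ΔKE = KE₂ - KE₁ = 7.9519 - 2.0175 = 5.9344 eV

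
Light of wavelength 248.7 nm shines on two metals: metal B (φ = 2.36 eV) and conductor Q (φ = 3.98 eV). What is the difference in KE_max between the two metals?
1.6200 eV

Using KE_max = hc/λ - φ for each metal:

Photon energy: E = hc/λ = 4.9853 eV

For metal B (φ₁ = 2.36 eV):
KE₁ = E - φ₁ = 4.9853 - 2.36 = 2.6253 eV

For conductor Q (φ₂ = 3.98 eV):
KE₂ = E - φ₂ = 4.9853 - 3.98 = 1.0053 eV

Difference:
ΔKE = KE₁ - KE₂ = 2.6253 - 1.0053 = 1.6200 eV

Note: The difference equals the difference in work functions: 3.98 - 2.36 = 1.62 eV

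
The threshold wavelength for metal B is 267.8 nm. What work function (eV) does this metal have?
4.63 eV

At the threshold wavelength, photon energy equals work function:
φ = hc/λ₀

Calculating:
φ = (6.626×10⁻³⁴ J·s)(3×10⁸ m/s) / (267.8×10⁻⁹ m)
φ = 4.63 eV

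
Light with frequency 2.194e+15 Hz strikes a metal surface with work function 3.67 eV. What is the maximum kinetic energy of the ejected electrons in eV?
5.4037 eV

Using Einstein's photoelectric equation: KE_max = hf - φ

First, calculate the photon energy:
E_photon = hf = (6.626×10⁻³⁴ J·s)(2.194e+15 Hz)
E_photon = 9.0737 eV

Then, the maximum kinetic energy:
KE_max = E_photon - φ = 9.0737 eV - 3.67 eV = 5.4037 eV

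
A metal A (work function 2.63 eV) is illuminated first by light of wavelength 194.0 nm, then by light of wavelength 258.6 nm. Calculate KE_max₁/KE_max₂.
1.7376

Using Einstein's equation: KE_max = hc/λ - φ

For λ₁ = 194.0 nm:
E₁ = hc/λ₁ = 6.3909 eV
KE₁ = E₁ - φ = 6.3909 - 2.63 = 3.7609 eV

For λ₂ = 258.6 nm:
E₂ = hc/λ₂ = 4.7944 eV
KE₂ = E₂ - φ = 4.7944 - 2.63 = 2.1644 eV

Ratio: KE₁/KE₂ = 3.7609/2.1644 = 1.7376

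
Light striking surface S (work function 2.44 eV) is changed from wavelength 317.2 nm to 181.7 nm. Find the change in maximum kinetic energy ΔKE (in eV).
2.9149 eV

Using Einstein's equation: KE_max = hc/λ - φ

For λ₁ = 317.2 nm:
KE₁ = hc/λ₁ - φ = 3.9087 - 2.44 = 1.4687 eV

For λ₂ = 181.7 nm:
KE₂ = hc/λ₂ - φ = 6.8236 - 2.44 = 4.3836 eV

Change in KE:
ΔKE = KE₂ - KE₁ = 4.3836 - 1.4687 = 2.9149 eV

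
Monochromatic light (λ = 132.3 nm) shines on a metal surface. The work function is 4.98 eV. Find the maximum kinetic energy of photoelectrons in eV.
4.3914 eV

Using Einstein's photoelectric equation: KE_max = hf - φ = hc/λ - φ

First, calculate the photon energy:
E_photon = hc/λ = (6.626×10⁻³⁴ J·s)(3×10⁸ m/s) / (132.3×10⁻⁹ m)
E_photon = 9.3714 eV

Then, the maximum kinetic energy:
KE_max = E_photon - φ = 9.3714 eV - 4.98 eV = 4.3914 eV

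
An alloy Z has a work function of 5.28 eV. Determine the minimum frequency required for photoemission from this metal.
1.2767e+15 Hz

The threshold frequency is when the photon energy equals the work function:
hf₀ = φ

Solving for f₀:
f₀ = φ/h = (5.28 eV × 1.602×10⁻¹⁹ J/eV) / (6.626×10⁻³⁴ J·s)
f₀ = 1.2767e+15 Hz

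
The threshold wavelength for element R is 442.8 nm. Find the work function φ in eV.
2.80 eV

At the threshold wavelength, photon energy equals work function:
φ = hc/λ₀

Calculating:
φ = (6.626×10⁻³⁴ J·s)(3×10⁸ m/s) / (442.8×10⁻⁹ m)
φ = 2.80 eV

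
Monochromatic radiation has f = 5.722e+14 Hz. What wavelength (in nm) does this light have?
523.93 nm

Using the wave equation: c = fλ

Solving for wavelength:
λ = c/f = (3×10⁸ m/s) / (5.722e+14 Hz)
λ = 523.93 nm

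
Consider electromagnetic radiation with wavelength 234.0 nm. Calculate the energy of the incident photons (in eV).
5.2985 eV

Using E = hf = hc/λ:

E = hc/λ = (6.626×10⁻³⁴ J·s)(3×10⁸ m/s) / (234.0×10⁻⁹ m)
E = 5.2985 eV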